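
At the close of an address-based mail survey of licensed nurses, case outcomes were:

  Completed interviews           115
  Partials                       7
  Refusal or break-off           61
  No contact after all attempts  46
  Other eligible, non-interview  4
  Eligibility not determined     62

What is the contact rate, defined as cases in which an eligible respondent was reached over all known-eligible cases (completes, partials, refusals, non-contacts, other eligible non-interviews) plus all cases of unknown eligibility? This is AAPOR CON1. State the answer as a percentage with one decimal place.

63.4%

Numerator = 115 + 7 + 61 + 4 = 187
Base = 115 + 7 + 61 + 46 + 4 + 62 = 295
CON1 = 187 / 295 = 0.6339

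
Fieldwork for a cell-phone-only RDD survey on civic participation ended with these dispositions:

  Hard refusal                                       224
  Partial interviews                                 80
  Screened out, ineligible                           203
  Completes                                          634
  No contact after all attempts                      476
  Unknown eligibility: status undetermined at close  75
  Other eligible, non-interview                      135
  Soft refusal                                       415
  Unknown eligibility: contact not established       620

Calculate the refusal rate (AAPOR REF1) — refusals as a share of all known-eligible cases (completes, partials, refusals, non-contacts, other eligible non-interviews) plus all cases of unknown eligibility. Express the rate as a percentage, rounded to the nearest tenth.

Refused = 224 + 415 = 639
Eligibility not determined = 620 + 75 = 695
Top → 639
Denominator → 634 + 80 + 639 + 476 + 135 + 695 = 2659
REF1 = 639 / 2659 = 0.2403

24.0%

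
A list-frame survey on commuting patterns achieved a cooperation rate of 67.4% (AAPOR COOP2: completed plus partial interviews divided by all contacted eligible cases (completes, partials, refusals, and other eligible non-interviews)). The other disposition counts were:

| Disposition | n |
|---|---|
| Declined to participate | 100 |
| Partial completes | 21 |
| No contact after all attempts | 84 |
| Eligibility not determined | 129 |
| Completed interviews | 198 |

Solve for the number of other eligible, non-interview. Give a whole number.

Top: 198 + 21 = 219
COOP2 = 219 / D = 0.674
D = 219 / 0.674 = 324.9
Other denominator terms total 319
other eligible, non-interview = 324.9 − 319 ≈ 6

6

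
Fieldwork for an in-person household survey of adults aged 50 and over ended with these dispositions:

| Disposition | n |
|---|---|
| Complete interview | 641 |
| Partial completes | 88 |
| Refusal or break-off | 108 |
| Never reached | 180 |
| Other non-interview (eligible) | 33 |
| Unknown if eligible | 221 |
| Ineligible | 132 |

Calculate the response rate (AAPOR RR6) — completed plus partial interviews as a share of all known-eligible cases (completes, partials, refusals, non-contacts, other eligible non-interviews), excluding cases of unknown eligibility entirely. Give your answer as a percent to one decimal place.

Num = 641 + 88 = 729
Denominator = 641 + 88 + 108 + 180 + 33 = 1050
RR6 = 729 / 1050 = 0.6943

69.4%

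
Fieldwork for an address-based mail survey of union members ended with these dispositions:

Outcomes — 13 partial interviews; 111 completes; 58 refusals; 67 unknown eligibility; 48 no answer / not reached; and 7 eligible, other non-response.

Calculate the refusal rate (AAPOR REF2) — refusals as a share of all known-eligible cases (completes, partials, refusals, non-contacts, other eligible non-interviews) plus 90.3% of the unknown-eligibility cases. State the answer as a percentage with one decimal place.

Numerator: 58
Known eligible: 111 + 13 + 58 + 48 + 7 = 237
e × U: 0.9030 × 67 = 60.50
Base: 237 + 60.50 = 297.50
REF2 = 58 / 297.50 = 0.1950

19.5%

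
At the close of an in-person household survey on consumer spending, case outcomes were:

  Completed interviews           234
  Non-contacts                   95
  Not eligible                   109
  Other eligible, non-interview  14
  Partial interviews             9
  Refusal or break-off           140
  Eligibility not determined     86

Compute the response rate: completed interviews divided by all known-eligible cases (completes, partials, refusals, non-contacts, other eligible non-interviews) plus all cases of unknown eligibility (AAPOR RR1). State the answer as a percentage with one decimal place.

40.5%

Numerator: 234
Base: 234 + 9 + 140 + 95 + 14 + 86 = 578
RR1 = 234 / 578 = 0.4048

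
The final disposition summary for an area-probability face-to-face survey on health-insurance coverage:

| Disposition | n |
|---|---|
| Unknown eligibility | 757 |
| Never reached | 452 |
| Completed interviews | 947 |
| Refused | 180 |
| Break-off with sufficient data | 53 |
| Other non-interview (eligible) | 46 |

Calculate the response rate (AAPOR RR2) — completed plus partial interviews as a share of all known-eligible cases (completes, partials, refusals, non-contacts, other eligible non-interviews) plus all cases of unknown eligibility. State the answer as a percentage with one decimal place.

Num → 947 + 53 = 1000
Denominator → 947 + 53 + 180 + 452 + 46 + 757 = 2435
RR2 = 1000 / 2435 = 0.4107

41.1%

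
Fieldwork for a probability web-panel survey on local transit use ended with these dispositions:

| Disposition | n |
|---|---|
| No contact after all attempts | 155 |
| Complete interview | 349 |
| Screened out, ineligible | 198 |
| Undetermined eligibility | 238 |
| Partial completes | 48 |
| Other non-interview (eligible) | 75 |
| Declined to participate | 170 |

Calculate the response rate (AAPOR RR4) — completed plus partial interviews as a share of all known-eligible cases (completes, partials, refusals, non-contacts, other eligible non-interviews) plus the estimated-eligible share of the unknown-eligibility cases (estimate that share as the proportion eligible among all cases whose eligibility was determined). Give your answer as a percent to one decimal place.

40.2%

Num: 349 + 48 = 397
Eligible (known): 349 + 48 + 170 + 155 + 75 = 797
e = 797 / (797 + 198) = 797 / 995 = 0.8010
e × U: 0.8010 × 238 = 190.64
Denominator: 797 + 190.64 = 987.64
RR4 = 397 / 987.64 = 0.4020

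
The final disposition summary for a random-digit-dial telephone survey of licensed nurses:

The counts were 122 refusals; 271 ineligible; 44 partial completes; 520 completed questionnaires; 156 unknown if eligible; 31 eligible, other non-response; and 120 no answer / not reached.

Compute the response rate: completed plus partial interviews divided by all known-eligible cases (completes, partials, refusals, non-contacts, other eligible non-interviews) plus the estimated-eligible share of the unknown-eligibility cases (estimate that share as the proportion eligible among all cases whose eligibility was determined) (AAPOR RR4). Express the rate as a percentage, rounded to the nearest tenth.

59.1%

Numerator = 520 + 44 = 564
Known eligible = 520 + 44 + 122 + 120 + 31 = 837
e = 837 / (837 + 271) = 837 / 1108 = 0.7554
Eligible share of unknowns = 0.7554 × 156 = 117.84
Base = 837 + 117.84 = 954.84
RR4 = 564 / 954.84 = 0.5907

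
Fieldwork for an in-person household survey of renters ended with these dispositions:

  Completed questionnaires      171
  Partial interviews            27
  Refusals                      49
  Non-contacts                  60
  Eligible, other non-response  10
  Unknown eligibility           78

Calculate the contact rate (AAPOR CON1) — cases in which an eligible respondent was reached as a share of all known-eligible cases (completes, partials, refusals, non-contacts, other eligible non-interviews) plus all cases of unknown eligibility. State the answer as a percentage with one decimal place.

65.1%

Top: 171 + 27 + 49 + 10 = 257
Denominator: 171 + 27 + 49 + 60 + 10 + 78 = 395
CON1 = 257 / 395 = 0.6506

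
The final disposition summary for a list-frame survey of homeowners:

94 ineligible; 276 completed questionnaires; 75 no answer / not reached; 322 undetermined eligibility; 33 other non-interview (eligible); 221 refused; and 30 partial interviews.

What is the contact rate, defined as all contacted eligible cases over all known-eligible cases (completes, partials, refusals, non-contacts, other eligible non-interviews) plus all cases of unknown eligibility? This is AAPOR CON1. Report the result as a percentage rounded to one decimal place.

58.5%

Num → 276 + 30 + 221 + 33 = 560
Denom → 276 + 30 + 221 + 75 + 33 + 322 = 957
CON1 = 560 / 957 = 0.5852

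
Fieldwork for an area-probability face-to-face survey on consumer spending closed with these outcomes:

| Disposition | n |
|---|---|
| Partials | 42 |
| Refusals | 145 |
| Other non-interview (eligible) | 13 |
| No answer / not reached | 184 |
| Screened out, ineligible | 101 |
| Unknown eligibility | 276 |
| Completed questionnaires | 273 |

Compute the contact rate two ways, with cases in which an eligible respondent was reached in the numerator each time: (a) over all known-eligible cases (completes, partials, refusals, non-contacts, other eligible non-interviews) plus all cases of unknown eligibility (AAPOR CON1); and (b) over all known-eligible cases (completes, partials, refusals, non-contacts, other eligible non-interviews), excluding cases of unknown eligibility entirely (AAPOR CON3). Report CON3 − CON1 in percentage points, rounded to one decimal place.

21.3

Numerator → 273 + 42 + 145 + 13 = 473
Base → 273 + 42 + 145 + 184 + 13 + 276 = 933
CON1 = 473 / 933 = 0.5070
Base → 273 + 42 + 145 + 184 + 13 = 657
CON3 = 473 / 657 = 0.7199
Difference = 71.99 − 50.70 = 21.29 percentage points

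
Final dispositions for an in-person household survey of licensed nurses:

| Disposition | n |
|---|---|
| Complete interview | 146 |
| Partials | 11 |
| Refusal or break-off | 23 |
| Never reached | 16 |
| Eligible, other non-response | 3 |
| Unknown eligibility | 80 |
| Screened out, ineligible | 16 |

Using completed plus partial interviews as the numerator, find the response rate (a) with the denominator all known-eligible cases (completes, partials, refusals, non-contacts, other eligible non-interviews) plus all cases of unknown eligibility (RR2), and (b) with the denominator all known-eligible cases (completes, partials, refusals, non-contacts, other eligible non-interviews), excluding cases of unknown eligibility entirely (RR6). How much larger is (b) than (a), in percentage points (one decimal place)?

Numerator → 146 + 11 = 157
Denom → 146 + 11 + 23 + 16 + 3 + 80 = 279
RR2 = 157 / 279 = 0.5627
Denom → 146 + 11 + 23 + 16 + 3 = 199
RR6 = 157 / 199 = 0.7889
Difference = 78.89 − 56.27 = 22.62 percentage points

22.6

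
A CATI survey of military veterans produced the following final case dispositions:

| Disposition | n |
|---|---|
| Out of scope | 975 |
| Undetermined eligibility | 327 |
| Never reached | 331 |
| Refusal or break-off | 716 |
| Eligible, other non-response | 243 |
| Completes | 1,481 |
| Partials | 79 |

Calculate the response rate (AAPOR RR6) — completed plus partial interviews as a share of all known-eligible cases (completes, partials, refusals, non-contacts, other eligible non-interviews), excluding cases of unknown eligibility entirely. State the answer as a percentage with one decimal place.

Numerator → 1481 + 79 = 1560
Denom → 1481 + 79 + 716 + 331 + 243 = 2850
RR6 = 1560 / 2850 = 0.5474

54.7%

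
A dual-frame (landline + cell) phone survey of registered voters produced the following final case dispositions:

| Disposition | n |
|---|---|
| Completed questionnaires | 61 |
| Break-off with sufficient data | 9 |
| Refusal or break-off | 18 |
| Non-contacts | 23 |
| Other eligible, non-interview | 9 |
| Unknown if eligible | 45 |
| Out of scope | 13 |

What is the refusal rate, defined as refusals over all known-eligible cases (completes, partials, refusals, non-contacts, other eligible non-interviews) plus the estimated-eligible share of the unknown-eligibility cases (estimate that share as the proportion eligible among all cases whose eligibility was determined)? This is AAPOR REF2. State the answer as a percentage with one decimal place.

11.2%

Numerator → 18
Eligible (known) → 61 + 9 + 18 + 23 + 9 = 120
e = 120 / (120 + 13) = 120 / 133 = 0.9023
e × U → 0.9023 × 45 = 40.60
Base → 120 + 40.60 = 160.60
REF2 = 18 / 160.60 = 0.1121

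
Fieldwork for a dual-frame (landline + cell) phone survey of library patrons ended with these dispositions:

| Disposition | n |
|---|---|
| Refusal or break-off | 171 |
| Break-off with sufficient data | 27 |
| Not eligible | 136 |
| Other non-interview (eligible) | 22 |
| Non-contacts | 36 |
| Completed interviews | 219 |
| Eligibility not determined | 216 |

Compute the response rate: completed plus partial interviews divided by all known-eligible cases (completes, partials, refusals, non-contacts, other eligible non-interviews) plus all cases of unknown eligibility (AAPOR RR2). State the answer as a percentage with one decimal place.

Num: 219 + 27 = 246
Denom: 219 + 27 + 171 + 36 + 22 + 216 = 691
RR2 = 246 / 691 = 0.3560

35.6%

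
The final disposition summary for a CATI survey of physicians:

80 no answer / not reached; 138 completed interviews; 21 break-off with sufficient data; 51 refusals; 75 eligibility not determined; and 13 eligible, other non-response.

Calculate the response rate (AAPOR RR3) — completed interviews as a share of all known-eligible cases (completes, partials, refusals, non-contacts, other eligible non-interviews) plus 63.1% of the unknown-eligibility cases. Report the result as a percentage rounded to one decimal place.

39.4%

Num = 138
Known eligible = 138 + 21 + 51 + 80 + 13 = 303
Estimated eligible among unknowns = 0.6310 × 75 = 47.33
Denominator = 303 + 47.33 = 350.33
RR3 = 138 / 350.33 = 0.3939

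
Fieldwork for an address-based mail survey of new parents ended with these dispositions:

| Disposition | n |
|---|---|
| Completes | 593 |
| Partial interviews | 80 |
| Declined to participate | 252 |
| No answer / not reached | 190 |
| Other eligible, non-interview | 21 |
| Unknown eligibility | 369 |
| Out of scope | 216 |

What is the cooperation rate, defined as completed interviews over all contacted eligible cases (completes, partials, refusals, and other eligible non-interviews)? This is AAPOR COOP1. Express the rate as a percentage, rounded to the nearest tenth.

62.7%

Numerator → 593
Denom → 593 + 80 + 252 + 21 = 946
COOP1 = 593 / 946 = 0.6268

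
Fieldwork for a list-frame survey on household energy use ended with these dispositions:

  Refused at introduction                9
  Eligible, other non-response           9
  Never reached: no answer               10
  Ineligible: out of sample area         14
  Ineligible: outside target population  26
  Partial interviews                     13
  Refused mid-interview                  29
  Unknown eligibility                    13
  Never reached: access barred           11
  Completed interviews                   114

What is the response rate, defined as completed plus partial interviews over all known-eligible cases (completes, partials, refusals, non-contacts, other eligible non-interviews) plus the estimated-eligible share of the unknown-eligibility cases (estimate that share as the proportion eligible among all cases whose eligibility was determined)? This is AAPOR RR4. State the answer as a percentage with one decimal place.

Declined to participate = 9 + 29 = 38
Never reached = 10 + 11 = 21
Screened out, ineligible = 26 + 14 = 40
Numerator: 114 + 13 = 127
Determined eligible: 114 + 13 + 38 + 21 + 9 = 195
e = 195 / (195 + 40) = 195 / 235 = 0.8298
e × U: 0.8298 × 13 = 10.79
Denom: 195 + 10.79 = 205.79
RR4 = 127 / 205.79 = 0.6171

61.7%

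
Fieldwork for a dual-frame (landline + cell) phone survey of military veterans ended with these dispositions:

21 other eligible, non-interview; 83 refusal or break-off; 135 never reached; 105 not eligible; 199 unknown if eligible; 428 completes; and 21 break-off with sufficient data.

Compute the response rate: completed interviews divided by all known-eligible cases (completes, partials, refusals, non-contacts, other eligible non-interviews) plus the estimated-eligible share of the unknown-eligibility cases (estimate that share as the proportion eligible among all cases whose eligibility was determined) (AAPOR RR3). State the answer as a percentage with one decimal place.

49.7%

Num: 428
Eligible (known): 428 + 21 + 83 + 135 + 21 = 688
e = 688 / (688 + 105) = 688 / 793 = 0.8676
Eligible share of unknowns: 0.8676 × 199 = 172.65
Denom: 688 + 172.65 = 860.65
RR3 = 428 / 860.65 = 0.4973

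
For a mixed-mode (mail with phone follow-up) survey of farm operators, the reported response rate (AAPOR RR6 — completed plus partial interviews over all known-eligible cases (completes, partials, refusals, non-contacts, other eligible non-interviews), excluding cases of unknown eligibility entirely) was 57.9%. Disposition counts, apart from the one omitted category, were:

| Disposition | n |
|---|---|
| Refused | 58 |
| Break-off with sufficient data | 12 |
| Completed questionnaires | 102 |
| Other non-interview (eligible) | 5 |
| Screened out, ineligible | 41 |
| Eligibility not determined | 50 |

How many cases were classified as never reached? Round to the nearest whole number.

20

Num = 102 + 12 = 114
RR6 = 114 / D = 0.579
D = 114 / 0.579 = 196.9
Remaining denominator categories sum to 177
never reached = 196.9 − 177 ≈ 20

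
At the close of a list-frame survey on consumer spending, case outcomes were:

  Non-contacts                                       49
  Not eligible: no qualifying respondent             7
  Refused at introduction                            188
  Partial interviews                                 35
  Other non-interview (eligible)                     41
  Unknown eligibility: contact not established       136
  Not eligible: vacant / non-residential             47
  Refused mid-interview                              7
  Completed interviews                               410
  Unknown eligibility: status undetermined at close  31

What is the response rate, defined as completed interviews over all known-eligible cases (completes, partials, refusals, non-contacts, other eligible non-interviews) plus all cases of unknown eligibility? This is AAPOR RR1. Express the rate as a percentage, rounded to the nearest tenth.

45.7%

Declined to participate = 188 + 7 = 195
Undetermined eligibility = 136 + 31 = 167
Ineligible = 7 + 47 = 54
Numerator: 410
Denom: 410 + 35 + 195 + 49 + 41 + 167 = 897
RR1 = 410 / 897 = 0.4571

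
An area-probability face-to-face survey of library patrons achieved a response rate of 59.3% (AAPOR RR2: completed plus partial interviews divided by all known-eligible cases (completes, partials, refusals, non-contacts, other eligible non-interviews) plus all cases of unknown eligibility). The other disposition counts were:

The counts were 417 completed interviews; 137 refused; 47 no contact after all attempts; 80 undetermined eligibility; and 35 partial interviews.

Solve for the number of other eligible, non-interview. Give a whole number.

Top → 417 + 35 = 452
RR2 = 452 / D = 0.593
D = 452 / 0.593 = 762.2
Remaining denominator categories sum to 716
other eligible, non-interview = 762.2 − 716 ≈ 46

46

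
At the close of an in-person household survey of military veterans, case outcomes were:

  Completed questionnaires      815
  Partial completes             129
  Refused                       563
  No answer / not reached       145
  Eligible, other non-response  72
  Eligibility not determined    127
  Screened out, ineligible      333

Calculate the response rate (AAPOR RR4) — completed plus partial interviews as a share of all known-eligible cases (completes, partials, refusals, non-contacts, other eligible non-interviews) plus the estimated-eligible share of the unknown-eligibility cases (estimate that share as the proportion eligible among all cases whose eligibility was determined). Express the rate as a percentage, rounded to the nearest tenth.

Num = 815 + 129 = 944
Known eligible = 815 + 129 + 563 + 145 + 72 = 1724
e = 1724 / (1724 + 333) = 1724 / 2057 = 0.8381
Estimated eligible among unknowns = 0.8381 × 127 = 106.44
Base = 1724 + 106.44 = 1830.44
RR4 = 944 / 1830.44 = 0.5157

51.6%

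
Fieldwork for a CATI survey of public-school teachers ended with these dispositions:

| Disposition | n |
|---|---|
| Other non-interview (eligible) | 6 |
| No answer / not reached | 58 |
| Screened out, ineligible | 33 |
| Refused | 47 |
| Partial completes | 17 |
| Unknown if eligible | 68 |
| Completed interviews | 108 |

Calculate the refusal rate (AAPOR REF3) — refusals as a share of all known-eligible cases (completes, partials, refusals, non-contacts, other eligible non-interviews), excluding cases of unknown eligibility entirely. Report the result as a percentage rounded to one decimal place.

19.9%

Num: 47
Base: 108 + 17 + 47 + 58 + 6 = 236
REF3 = 47 / 236 = 0.1992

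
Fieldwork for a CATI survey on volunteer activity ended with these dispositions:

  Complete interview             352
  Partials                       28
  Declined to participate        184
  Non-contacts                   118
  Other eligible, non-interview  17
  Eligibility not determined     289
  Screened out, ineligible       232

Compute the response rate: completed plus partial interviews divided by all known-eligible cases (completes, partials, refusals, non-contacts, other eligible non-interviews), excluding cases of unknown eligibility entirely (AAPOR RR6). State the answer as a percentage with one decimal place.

Top: 352 + 28 = 380
Denom: 352 + 28 + 184 + 118 + 17 = 699
RR6 = 380 / 699 = 0.5436

54.4%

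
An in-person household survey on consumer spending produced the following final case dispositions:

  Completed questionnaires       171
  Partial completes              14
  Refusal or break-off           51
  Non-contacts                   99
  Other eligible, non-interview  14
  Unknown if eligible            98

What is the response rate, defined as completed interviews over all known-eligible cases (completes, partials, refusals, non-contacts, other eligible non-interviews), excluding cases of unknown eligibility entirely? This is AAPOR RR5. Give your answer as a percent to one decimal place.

49.0%

Num = 171
Denominator = 171 + 14 + 51 + 99 + 14 = 349
RR5 = 171 / 349 = 0.4900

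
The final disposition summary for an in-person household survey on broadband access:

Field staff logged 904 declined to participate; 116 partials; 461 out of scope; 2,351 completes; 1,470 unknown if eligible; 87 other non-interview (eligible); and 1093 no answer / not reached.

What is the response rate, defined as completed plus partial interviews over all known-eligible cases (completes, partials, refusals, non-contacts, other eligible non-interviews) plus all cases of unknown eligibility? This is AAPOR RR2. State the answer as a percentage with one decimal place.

41.0%

Numerator → 2351 + 116 = 2467
Denominator → 2351 + 116 + 904 + 1093 + 87 + 1470 = 6021
RR2 = 2467 / 6021 = 0.4097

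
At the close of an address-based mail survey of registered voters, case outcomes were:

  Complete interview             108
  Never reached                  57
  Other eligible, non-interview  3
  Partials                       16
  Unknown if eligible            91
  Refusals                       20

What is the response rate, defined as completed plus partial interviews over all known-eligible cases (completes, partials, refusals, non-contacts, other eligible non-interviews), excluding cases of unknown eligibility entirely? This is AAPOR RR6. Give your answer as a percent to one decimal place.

60.8%

Numerator: 108 + 16 = 124
Denom: 108 + 16 + 20 + 57 + 3 = 204
RR6 = 124 / 204 = 0.6078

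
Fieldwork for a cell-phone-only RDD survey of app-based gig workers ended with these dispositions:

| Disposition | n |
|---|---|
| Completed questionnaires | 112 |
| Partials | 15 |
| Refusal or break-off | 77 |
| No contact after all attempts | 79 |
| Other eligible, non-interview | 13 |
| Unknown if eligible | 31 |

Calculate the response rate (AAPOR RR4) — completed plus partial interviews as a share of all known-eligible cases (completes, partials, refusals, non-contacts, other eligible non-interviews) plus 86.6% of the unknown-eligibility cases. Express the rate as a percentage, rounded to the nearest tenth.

39.3%

Num → 112 + 15 = 127
Known eligible → 112 + 15 + 77 + 79 + 13 = 296
Estimated eligible among unknowns → 0.8660 × 31 = 26.85
Base → 296 + 26.85 = 322.85
RR4 = 127 / 322.85 = 0.3934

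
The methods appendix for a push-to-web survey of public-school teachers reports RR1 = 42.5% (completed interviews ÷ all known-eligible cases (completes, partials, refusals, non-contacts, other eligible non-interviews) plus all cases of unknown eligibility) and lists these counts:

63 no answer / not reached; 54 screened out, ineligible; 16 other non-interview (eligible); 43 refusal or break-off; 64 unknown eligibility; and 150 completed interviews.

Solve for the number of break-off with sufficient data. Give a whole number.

17

RR1 = 150 / D = 0.425
D = 150 / 0.425 = 352.9
Rest of base = 336
break-off with sufficient data = 352.9 − 336 ≈ 17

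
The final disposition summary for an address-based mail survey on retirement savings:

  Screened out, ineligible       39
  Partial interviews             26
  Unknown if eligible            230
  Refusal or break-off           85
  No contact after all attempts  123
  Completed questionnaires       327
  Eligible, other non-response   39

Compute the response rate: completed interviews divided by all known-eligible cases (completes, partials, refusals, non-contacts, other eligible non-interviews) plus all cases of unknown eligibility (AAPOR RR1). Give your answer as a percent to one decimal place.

39.4%

Numerator = 327
Denominator = 327 + 26 + 85 + 123 + 39 + 230 = 830
RR1 = 327 / 830 = 0.3940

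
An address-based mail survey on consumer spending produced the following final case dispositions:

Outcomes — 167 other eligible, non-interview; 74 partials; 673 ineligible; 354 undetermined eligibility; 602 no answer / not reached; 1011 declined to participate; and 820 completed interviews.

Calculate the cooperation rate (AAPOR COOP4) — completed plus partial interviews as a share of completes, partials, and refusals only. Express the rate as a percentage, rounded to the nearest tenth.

46.9%

Numerator: 820 + 74 = 894
Denominator: 820 + 74 + 1011 = 1905
COOP4 = 894 / 1905 = 0.4693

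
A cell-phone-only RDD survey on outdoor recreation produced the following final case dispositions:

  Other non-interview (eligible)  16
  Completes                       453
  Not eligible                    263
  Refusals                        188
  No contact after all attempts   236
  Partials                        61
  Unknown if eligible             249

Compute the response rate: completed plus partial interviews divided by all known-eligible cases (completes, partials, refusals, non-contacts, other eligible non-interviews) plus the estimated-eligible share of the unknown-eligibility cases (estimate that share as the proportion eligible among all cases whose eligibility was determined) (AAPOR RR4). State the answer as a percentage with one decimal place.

44.7%

Top → 453 + 61 = 514
Known eligible → 453 + 61 + 188 + 236 + 16 = 954
e = 954 / (954 + 263) = 954 / 1217 = 0.7839
e × U → 0.7839 × 249 = 195.19
Denom → 954 + 195.19 = 1149.19
RR4 = 514 / 1149.19 = 0.4473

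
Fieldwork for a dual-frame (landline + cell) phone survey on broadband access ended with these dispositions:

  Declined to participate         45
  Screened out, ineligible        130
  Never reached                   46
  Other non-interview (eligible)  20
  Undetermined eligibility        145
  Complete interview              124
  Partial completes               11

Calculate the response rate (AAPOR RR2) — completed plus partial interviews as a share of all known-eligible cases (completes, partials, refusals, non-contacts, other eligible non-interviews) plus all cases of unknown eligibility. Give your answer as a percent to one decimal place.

Top = 124 + 11 = 135
Base = 124 + 11 + 45 + 46 + 20 + 145 = 391
RR2 = 135 / 391 = 0.3453

34.5%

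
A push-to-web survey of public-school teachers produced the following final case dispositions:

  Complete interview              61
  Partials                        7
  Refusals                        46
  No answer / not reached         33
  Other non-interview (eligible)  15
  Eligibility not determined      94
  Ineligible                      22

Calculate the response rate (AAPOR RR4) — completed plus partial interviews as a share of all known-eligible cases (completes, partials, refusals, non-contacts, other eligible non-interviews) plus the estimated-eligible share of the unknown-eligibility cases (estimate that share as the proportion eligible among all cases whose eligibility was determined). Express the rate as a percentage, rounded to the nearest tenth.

Top: 61 + 7 = 68
Eligible (known): 61 + 7 + 46 + 33 + 15 = 162
e = 162 / (162 + 22) = 162 / 184 = 0.8804
Estimated eligible among unknowns: 0.8804 × 94 = 82.76
Base: 162 + 82.76 = 244.76
RR4 = 68 / 244.76 = 0.2778

27.8%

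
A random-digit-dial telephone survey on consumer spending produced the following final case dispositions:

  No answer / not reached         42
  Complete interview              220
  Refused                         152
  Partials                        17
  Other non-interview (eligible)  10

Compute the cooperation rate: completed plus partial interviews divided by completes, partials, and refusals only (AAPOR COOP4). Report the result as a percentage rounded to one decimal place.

Numerator → 220 + 17 = 237
Base → 220 + 17 + 152 = 389
COOP4 = 237 / 389 = 0.6093

60.9%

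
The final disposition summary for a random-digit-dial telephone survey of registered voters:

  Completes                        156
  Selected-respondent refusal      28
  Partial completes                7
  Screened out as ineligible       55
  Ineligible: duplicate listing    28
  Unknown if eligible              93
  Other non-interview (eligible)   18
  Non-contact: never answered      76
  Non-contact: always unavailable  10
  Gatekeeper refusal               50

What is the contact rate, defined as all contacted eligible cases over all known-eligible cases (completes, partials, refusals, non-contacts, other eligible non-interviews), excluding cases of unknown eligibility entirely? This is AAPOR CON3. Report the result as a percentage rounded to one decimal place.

Refusal or break-off = 50 + 28 = 78
Never reached = 76 + 10 = 86
Screened out, ineligible = 55 + 28 = 83
Numerator: 156 + 7 + 78 + 18 = 259
Denominator: 156 + 7 + 78 + 86 + 18 = 345
CON3 = 259 / 345 = 0.7507

75.1%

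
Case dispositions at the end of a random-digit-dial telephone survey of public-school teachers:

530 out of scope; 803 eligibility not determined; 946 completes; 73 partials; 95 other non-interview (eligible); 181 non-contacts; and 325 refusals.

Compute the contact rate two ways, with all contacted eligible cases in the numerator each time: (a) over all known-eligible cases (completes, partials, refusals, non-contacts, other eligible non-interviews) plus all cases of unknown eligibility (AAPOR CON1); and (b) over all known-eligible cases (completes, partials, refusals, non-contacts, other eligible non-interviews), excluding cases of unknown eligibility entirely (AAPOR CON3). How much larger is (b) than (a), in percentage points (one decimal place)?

Num: 946 + 73 + 325 + 95 = 1439
Denom: 946 + 73 + 325 + 181 + 95 + 803 = 2423
CON1 = 1439 / 2423 = 0.5939
Denom: 946 + 73 + 325 + 181 + 95 = 1620
CON3 = 1439 / 1620 = 0.8883
Difference = 88.83 − 59.39 = 29.44 percentage points

29.4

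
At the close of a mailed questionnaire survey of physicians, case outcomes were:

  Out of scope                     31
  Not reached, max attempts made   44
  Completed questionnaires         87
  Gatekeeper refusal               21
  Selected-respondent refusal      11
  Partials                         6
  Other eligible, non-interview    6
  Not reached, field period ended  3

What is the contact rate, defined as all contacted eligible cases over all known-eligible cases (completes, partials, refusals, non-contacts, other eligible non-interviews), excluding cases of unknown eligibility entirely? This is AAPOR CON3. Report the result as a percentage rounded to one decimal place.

73.6%

Refused = 21 + 11 = 32
Never reached = 3 + 44 = 47
Num: 87 + 6 + 32 + 6 = 131
Denominator: 87 + 6 + 32 + 47 + 6 = 178
CON3 = 131 / 178 = 0.7360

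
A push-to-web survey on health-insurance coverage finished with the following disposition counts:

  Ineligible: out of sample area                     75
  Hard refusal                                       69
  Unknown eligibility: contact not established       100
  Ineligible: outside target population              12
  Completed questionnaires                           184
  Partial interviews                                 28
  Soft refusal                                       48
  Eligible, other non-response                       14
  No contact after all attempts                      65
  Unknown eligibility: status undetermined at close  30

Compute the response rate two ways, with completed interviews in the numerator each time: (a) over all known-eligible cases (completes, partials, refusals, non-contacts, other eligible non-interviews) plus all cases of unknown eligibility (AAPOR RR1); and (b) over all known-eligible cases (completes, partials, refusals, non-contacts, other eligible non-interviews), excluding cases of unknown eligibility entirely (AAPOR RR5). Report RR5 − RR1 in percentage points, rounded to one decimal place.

10.9

Refused = 69 + 48 = 117
Undetermined eligibility = 100 + 30 = 130
Not eligible = 12 + 75 = 87
Top: 184
Base: 184 + 28 + 117 + 65 + 14 + 130 = 538
RR1 = 184 / 538 = 0.3420
Base: 184 + 28 + 117 + 65 + 14 = 408
RR5 = 184 / 408 = 0.4510
Difference = 45.10 − 34.20 = 10.90 percentage points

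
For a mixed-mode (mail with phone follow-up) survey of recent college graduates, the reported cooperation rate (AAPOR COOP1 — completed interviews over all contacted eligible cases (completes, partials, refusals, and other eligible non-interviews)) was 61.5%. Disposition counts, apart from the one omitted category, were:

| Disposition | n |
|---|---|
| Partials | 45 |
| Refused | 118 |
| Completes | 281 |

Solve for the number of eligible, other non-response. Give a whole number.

13

COOP1 = 281 / D = 0.615
D = 281 / 0.615 = 456.9
Other denominator terms total 444
eligible, other non-response = 456.9 − 444 ≈ 13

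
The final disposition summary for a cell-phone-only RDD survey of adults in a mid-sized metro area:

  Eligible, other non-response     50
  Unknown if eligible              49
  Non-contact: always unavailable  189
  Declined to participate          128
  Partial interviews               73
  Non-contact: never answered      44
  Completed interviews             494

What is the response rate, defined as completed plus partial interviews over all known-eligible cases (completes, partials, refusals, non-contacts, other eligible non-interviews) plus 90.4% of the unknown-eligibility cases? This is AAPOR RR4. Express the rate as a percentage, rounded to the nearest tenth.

55.5%

Never reached = 44 + 189 = 233
Numerator = 494 + 73 = 567
Eligible (known) = 494 + 73 + 128 + 233 + 50 = 978
e × U = 0.9040 × 49 = 44.30
Denom = 978 + 44.30 = 1022.30
RR4 = 567 / 1022.30 = 0.5546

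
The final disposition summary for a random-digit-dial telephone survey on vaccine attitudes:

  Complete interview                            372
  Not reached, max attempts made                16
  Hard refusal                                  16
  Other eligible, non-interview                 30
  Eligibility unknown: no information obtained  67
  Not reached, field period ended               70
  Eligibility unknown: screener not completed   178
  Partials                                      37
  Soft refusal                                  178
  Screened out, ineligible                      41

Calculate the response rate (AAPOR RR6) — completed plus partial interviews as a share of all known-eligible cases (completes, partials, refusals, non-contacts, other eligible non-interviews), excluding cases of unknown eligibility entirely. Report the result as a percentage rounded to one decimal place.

56.9%

Refusals = 16 + 178 = 194
No answer / not reached = 70 + 16 = 86
Eligibility not determined = 178 + 67 = 245
Numerator: 372 + 37 = 409
Denominator: 372 + 37 + 194 + 86 + 30 = 719
RR6 = 409 / 719 = 0.5688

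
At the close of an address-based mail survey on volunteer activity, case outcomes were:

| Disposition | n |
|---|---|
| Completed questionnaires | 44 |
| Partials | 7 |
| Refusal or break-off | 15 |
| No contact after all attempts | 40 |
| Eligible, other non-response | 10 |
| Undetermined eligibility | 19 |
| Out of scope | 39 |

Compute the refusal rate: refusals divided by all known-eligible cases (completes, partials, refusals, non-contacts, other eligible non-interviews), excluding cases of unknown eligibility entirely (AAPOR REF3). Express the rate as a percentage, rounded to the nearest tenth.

12.9%

Numerator = 15
Denom = 44 + 7 + 15 + 40 + 10 = 116
REF3 = 15 / 116 = 0.1293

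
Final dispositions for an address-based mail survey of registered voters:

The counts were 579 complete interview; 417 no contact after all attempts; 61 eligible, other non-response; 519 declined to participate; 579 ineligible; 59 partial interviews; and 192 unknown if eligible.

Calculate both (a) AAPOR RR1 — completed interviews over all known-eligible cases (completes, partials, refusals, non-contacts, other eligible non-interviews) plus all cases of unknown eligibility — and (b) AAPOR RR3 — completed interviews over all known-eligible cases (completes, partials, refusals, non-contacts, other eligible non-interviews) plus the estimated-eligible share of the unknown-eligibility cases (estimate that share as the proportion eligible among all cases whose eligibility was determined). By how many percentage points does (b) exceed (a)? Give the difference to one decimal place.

Numerator → 579
Denominator → 579 + 59 + 519 + 417 + 61 + 192 = 1827
RR1 = 579 / 1827 = 0.3169
Known eligible → 579 + 59 + 519 + 417 + 61 = 1635
e = 1635 / (1635 + 579) = 1635 / 2214 = 0.7385
e × U → 0.7385 × 192 = 141.79
Denominator → 1635 + 141.79 = 1776.79
RR3 = 579 / 1776.79 = 0.3259
Difference = 32.59 − 31.69 = 0.90 percentage points

0.9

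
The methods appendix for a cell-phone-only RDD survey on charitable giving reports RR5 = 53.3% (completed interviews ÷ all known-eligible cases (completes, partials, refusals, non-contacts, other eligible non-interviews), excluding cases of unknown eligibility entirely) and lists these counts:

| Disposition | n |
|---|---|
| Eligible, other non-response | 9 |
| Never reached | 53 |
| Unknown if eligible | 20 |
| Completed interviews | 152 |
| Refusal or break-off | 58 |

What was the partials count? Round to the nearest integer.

RR5 = 152 / D = 0.533
D = 152 / 0.533 = 285.2
Rest of base = 272
partials = 285.2 − 272 ≈ 13

13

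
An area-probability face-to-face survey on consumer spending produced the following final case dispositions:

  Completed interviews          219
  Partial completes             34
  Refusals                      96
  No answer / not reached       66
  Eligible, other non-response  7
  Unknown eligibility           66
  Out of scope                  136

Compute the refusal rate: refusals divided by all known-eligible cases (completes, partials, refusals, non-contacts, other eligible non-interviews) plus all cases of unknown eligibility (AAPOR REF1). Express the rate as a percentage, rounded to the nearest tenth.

19.7%

Top: 96
Denom: 219 + 34 + 96 + 66 + 7 + 66 = 488
REF1 = 96 / 488 = 0.1967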